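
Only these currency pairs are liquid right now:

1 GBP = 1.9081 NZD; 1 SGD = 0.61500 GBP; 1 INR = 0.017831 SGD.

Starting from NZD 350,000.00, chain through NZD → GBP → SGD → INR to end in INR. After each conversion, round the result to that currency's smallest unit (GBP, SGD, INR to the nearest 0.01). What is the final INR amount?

INR 16,726,924.46

NZD 350,000.00 ÷ 1.9081 = GBP 183,428.54
GBP 183,428.54 ÷ 0.61500 = SGD 298,257.79
SGD 298,257.79 ÷ 0.017831 = INR 16,726,924.46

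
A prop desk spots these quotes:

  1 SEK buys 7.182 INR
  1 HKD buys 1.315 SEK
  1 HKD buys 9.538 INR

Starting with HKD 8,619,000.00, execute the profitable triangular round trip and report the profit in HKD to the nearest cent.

Profitable loop is HKD → INR → SEK → HKD:
HKD 8,619,000.00 × 9.538 = INR 82,208,022.00
INR 82,208,022.00 ÷ 7.182 = SEK 11,446,396.83
SEK 11,446,396.83 ÷ 1.315 = HKD 8,704,484.28
Profit = HKD 8,704,484.28 − HKD 8,619,000.00

Profit: HKD 85,484.28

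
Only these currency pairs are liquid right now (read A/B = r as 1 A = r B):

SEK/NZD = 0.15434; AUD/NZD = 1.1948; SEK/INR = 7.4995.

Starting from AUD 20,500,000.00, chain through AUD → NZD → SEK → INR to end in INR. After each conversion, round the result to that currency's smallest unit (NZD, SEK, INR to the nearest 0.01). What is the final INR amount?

AUD 20,500,000.00 × 1.1948 = NZD 24,493,400.00
NZD 24,493,400.00 ÷ 0.15434 = SEK 158,697,680.45
SEK 158,697,680.45 × 7.4995 = INR 1,190,153,254.53

INR 1,190,153,254.53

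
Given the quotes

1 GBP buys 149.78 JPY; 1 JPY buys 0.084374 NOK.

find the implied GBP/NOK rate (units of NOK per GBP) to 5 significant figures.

GBP/NOK = 12.638

1 GBP × 149.78 = 149.78 JPY
149.78 JPY × 0.084374 = 12.6375 NOK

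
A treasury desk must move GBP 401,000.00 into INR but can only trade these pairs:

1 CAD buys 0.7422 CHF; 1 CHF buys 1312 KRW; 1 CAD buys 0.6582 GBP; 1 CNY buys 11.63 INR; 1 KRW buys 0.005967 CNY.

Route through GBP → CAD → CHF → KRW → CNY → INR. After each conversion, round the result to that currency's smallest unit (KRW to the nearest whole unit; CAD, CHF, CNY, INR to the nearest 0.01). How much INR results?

INR 41,169,636.06

GBP 401,000.00 ÷ 0.6582 = CAD 609,237.31
CAD 609,237.31 × 0.7422 = CHF 452,175.93
CHF 452,175.93 × 1312 = KRW 593,254,820
KRW 593,254,820 × 0.005967 = CNY 3,539,951.51
CNY 3,539,951.51 × 11.63 = INR 41,169,636.06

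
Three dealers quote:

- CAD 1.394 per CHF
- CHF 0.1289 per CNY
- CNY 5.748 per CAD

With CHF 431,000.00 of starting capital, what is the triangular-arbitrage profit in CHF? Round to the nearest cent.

Profitable loop is CHF → CAD → CNY → CHF:
CHF 431,000.00 × 1.394 = CAD 600,814.00
CAD 600,814.00 × 5.748 = CNY 3,453,478.87
CNY 3,453,478.87 × 0.1289 = CHF 445,153.43
Profit = CHF 445,153.43 − CHF 431,000.00

Profit: CHF 14,153.43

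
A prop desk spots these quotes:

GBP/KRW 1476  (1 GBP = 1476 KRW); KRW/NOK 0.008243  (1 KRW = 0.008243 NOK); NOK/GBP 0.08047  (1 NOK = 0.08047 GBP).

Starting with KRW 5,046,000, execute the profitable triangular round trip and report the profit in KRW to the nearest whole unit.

Profitable loop is KRW → GBP → NOK → KRW:
KRW 5,046,000 ÷ 1476 = GBP 3,418.70
GBP 3,418.70 ÷ 0.08047 = NOK 42,484.15
NOK 42,484.15 ÷ 0.008243 = KRW 5,153,966
Profit = KRW 5,153,966 − KRW 5,046,000

Profit: KRW 107,966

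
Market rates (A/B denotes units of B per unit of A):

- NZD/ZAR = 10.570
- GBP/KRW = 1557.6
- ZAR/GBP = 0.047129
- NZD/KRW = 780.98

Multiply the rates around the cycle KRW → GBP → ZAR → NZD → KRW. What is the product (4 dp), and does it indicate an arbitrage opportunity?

Around KRW → GBP → ZAR → NZD → KRW: 1 ÷ 1557.6 ÷ 0.047129 ÷ 10.570 × 780.98 = 1.006516
Product > 1; profitable direction is KRW → GBP → ZAR → NZD → KRW.

1.0065 (arbitrage exists)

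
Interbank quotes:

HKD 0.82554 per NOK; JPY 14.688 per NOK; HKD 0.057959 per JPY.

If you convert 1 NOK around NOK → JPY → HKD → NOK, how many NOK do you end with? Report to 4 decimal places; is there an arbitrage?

1.0312 (arbitrage exists)

Around NOK → JPY → HKD → NOK: 1 × 14.688 × 0.057959 ÷ 0.82554 = 1.031206
Product > 1; profitable direction is NOK → JPY → HKD → NOK.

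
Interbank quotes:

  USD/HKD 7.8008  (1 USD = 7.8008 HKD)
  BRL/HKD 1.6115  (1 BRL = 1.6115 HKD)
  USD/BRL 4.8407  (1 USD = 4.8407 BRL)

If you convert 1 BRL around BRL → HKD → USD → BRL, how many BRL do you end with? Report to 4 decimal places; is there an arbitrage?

1.0000 (no arbitrage)

Around BRL → HKD → USD → BRL: 1 × 1.6115 ÷ 7.8008 × 4.8407 = 0.999998
Product ≈ 1 (deviation 0.000%, within rounding noise).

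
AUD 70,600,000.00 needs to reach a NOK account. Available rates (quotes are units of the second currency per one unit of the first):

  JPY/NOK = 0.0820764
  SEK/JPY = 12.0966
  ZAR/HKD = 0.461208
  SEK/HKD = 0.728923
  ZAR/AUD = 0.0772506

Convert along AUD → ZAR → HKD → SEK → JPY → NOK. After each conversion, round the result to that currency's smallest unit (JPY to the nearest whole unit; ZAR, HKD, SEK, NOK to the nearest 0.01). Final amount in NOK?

NOK 574,115,982.43

AUD 70,600,000.00 ÷ 0.0772506 = ZAR 913,908,759.28
ZAR 913,908,759.28 × 0.461208 = HKD 421,502,031.05
HKD 421,502,031.05 ÷ 0.728923 = SEK 578,253,163.98
SEK 578,253,163.98 × 12.0966 = JPY 6,994,897,223
JPY 6,994,897,223 × 0.0820764 = NOK 574,115,982.43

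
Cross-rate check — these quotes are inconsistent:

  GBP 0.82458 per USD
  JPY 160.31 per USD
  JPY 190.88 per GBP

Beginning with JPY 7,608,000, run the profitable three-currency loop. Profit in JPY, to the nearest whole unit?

Profitable loop is JPY → GBP → USD → JPY:
JPY 7,608,000 ÷ 190.88 = GBP 39,857.50
GBP 39,857.50 ÷ 0.82458 = USD 48,336.73
USD 48,336.73 × 160.31 = JPY 7,748,861
Profit = JPY 7,748,861 − JPY 7,608,000

Profit: JPY 140,861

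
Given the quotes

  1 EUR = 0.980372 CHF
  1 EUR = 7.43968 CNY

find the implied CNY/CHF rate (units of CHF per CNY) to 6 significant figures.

1 CNY ÷ 7.43968 = 0.134414 EUR
0.134414 EUR × 0.980372 = 0.131776 CHF

CNY/CHF = 0.131776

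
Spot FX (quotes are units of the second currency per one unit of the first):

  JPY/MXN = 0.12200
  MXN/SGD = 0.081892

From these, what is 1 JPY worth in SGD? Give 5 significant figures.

1 JPY × 0.12200 = 0.122 MXN
0.122 MXN × 0.081892 = 0.00999082 SGD

JPY/SGD = 0.0099908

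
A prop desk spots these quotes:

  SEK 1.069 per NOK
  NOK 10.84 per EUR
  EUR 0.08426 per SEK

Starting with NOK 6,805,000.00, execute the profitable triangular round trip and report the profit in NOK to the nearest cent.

Profit: NOK 164,468.95

Profitable loop is NOK → EUR → SEK → NOK:
NOK 6,805,000.00 ÷ 10.84 = EUR 627,767.53
EUR 627,767.53 ÷ 0.08426 = SEK 7,450,362.30
SEK 7,450,362.30 ÷ 1.069 = NOK 6,969,468.95
Profit = NOK 6,969,468.95 − NOK 6,805,000.00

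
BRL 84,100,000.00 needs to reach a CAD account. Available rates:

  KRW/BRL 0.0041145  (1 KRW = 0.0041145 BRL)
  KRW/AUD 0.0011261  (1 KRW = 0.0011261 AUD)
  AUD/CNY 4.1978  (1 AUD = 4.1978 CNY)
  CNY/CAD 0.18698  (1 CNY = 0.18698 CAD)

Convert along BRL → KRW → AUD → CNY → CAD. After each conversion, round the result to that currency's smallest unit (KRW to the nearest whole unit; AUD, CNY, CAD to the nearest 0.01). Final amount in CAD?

BRL 84,100,000.00 ÷ 0.0041145 = KRW 20,439,907,644
KRW 20,439,907,644 × 0.0011261 = AUD 23,017,380.00
AUD 23,017,380.00 × 4.1978 = CNY 96,622,357.76
CNY 96,622,357.76 × 0.18698 = CAD 18,066,448.45

CAD 18,066,448.45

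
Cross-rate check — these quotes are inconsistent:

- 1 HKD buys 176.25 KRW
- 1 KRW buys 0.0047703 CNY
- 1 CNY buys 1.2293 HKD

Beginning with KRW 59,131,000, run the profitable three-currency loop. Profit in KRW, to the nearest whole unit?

Profit: KRW 1,984,015

Profitable loop is KRW → CNY → HKD → KRW:
KRW 59,131,000 × 0.0047703 = CNY 282,072.61
CNY 282,072.61 × 1.2293 = HKD 346,751.86
HKD 346,751.86 × 176.25 = KRW 61,115,015
Profit = KRW 61,115,015 − KRW 59,131,000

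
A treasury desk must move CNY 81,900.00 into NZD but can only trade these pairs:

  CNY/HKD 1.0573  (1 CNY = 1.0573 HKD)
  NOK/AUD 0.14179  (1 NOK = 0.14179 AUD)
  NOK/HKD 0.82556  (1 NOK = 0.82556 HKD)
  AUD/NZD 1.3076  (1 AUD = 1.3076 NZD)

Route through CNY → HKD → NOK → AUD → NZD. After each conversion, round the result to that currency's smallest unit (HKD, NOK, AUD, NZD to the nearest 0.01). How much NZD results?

NZD 19,447.06

CNY 81,900.00 × 1.0573 = HKD 86,592.87
HKD 86,592.87 ÷ 0.82556 = NOK 104,889.86
NOK 104,889.86 × 0.14179 = AUD 14,872.33
AUD 14,872.33 × 1.3076 = NZD 19,447.06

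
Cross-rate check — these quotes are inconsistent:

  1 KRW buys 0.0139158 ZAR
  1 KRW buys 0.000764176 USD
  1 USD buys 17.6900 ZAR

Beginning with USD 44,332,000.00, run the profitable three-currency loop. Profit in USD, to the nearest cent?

Profitable loop is USD → KRW → ZAR → USD:
USD 44,332,000.00 ÷ 0.000764176 = KRW 58,012,813,802
KRW 58,012,813,802 × 0.0139158 = ZAR 807,294,714.31
ZAR 807,294,714.31 ÷ 17.6900 = USD 45,635,653.72
Profit = USD 45,635,653.72 − USD 44,332,000.00

Profit: USD 1,303,653.72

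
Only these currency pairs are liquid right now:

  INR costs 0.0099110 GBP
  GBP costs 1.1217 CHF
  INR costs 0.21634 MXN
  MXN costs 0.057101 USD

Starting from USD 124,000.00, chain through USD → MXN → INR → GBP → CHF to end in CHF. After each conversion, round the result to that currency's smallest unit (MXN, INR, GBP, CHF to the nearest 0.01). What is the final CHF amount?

USD 124,000.00 ÷ 0.057101 = MXN 2,171,590.69
MXN 2,171,590.69 ÷ 0.21634 = INR 10,037,860.27
INR 10,037,860.27 × 0.0099110 = GBP 99,485.23
GBP 99,485.23 × 1.1217 = CHF 111,592.58

CHF 111,592.58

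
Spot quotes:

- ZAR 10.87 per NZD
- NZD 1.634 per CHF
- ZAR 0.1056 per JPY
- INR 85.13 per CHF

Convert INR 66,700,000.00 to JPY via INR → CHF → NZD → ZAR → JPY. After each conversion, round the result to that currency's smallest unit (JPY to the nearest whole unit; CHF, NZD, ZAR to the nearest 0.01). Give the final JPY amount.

JPY 131,783,453

INR 66,700,000.00 ÷ 85.13 = CHF 783,507.58
CHF 783,507.58 × 1.634 = NZD 1,280,251.39
NZD 1,280,251.39 × 10.87 = ZAR 13,916,332.61
ZAR 13,916,332.61 ÷ 0.1056 = JPY 131,783,453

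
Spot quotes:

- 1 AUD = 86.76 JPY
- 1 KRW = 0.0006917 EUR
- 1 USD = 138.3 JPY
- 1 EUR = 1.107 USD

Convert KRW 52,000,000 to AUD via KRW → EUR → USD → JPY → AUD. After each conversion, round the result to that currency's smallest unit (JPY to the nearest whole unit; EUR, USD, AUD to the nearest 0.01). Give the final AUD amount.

KRW 52,000,000 × 0.0006917 = EUR 35,968.40
EUR 35,968.40 × 1.107 = USD 39,817.02
USD 39,817.02 × 138.3 = JPY 5,506,694
JPY 5,506,694 ÷ 86.76 = AUD 63,470.42

AUD 63,470.42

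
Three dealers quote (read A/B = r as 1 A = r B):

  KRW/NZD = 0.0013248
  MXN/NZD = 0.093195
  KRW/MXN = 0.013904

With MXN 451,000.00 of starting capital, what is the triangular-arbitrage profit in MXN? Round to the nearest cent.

Profitable loop is MXN → KRW → NZD → MXN:
MXN 451,000.00 ÷ 0.013904 = KRW 32,436,709
KRW 32,436,709 × 0.0013248 = NZD 42,972.15
NZD 42,972.15 ÷ 0.093195 = MXN 461,099.33
Profit = MXN 461,099.33 − MXN 451,000.00

Profit: MXN 10,099.33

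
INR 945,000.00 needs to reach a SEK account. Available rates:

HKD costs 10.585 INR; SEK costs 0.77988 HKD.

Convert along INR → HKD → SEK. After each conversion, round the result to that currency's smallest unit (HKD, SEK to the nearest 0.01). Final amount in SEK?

SEK 114,475.66

INR 945,000.00 ÷ 10.585 = HKD 89,277.28
HKD 89,277.28 ÷ 0.77988 = SEK 114,475.66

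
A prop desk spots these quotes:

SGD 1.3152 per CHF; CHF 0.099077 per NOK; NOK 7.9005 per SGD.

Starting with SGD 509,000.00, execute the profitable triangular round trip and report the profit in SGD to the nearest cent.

Profitable loop is SGD → NOK → CHF → SGD:
SGD 509,000.00 × 7.9005 = NOK 4,021,354.50
NOK 4,021,354.50 × 0.099077 = CHF 398,423.74
CHF 398,423.74 × 1.3152 = SGD 524,006.90
Profit = SGD 524,006.90 − SGD 509,000.00

Profit: SGD 15,006.90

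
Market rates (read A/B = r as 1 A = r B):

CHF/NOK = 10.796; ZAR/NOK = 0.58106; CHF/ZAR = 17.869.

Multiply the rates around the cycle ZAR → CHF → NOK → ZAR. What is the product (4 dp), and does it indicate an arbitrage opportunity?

Around ZAR → CHF → NOK → ZAR: 1 ÷ 17.869 × 10.796 ÷ 0.58106 = 1.039780
Product > 1; profitable direction is ZAR → CHF → NOK → ZAR.

1.0398 (arbitrage exists)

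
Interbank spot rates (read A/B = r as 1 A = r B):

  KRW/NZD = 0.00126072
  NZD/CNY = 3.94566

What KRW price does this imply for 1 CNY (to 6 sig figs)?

1 CNY ÷ 3.94566 = 0.253443 NZD
0.253443 NZD ÷ 0.00126072 = 201.03 KRW

CNY/KRW = 201.030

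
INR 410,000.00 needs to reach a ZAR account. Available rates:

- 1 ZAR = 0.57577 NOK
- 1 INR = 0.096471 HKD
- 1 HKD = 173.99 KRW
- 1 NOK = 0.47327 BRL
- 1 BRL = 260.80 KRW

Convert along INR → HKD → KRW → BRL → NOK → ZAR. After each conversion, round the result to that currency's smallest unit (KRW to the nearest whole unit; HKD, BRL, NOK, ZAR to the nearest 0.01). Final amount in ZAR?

INR 410,000.00 × 0.096471 = HKD 39,553.11
HKD 39,553.11 × 173.99 = KRW 6,881,846
KRW 6,881,846 ÷ 260.80 = BRL 26,387.45
BRL 26,387.45 ÷ 0.47327 = NOK 55,755.59
NOK 55,755.59 ÷ 0.57577 = ZAR 96,836.57

ZAR 96,836.57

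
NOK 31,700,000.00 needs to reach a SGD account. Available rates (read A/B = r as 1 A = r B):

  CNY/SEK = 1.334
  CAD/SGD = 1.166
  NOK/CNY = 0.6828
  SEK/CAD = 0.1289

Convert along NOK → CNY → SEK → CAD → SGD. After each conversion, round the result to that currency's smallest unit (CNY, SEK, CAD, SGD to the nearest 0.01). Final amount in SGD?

SGD 4,339,703.64

NOK 31,700,000.00 × 0.6828 = CNY 21,644,760.00
CNY 21,644,760.00 × 1.334 = SEK 28,874,109.84
SEK 28,874,109.84 × 0.1289 = CAD 3,721,872.76
CAD 3,721,872.76 × 1.166 = SGD 4,339,703.64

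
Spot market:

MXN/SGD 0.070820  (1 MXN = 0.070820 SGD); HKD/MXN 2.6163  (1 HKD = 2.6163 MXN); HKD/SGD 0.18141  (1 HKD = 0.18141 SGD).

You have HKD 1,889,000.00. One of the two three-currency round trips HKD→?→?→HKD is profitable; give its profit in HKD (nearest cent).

Profit: HKD 40,364.12

Profitable loop is HKD → MXN → SGD → HKD:
HKD 1,889,000.00 × 2.6163 = MXN 4,942,190.70
MXN 4,942,190.70 × 0.070820 = SGD 350,005.95
SGD 350,005.95 ÷ 0.18141 = HKD 1,929,364.12
Profit = HKD 1,929,364.12 − HKD 1,889,000.00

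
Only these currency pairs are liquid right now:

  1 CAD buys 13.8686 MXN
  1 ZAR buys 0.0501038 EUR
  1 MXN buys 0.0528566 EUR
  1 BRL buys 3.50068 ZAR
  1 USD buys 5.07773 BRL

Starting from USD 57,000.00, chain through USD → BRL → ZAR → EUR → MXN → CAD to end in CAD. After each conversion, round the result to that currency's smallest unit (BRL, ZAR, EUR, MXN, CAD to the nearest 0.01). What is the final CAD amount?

USD 57,000.00 × 5.07773 = BRL 289,430.61
BRL 289,430.61 × 3.50068 = ZAR 1,013,203.95
ZAR 1,013,203.95 × 0.0501038 = EUR 50,765.37
EUR 50,765.37 ÷ 0.0528566 = MXN 960,435.78
MXN 960,435.78 ÷ 13.8686 = CAD 69,252.54

CAD 69,252.54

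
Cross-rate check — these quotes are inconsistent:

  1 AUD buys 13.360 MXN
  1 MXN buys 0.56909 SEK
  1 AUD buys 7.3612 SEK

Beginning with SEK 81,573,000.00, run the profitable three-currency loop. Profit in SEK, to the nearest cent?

Profit: SEK 2,679,972.03

Profitable loop is SEK → AUD → MXN → SEK:
SEK 81,573,000.00 ÷ 7.3612 = AUD 11,081,481.28
AUD 11,081,481.28 × 13.360 = MXN 148,048,589.90
MXN 148,048,589.90 × 0.56909 = SEK 84,252,972.03
Profit = SEK 84,252,972.03 − SEK 81,573,000.00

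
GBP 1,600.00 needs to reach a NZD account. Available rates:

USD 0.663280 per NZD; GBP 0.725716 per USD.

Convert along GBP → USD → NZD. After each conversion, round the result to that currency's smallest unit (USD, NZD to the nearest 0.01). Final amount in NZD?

NZD 3,323.97

GBP 1,600.00 ÷ 0.725716 = USD 2,204.72
USD 2,204.72 ÷ 0.663280 = NZD 3,323.97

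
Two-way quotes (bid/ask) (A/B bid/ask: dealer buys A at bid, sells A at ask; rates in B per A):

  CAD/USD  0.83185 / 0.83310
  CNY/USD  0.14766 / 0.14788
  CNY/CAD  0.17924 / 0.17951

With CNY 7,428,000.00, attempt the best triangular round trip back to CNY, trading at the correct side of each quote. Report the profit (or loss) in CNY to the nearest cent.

Best loop CNY → CAD → USD → CNY:
CNY 7,428,000.00 × 0.17924 (sell CNY at bid) = CAD 1,331,394.72
CAD 1,331,394.72 × 0.83185 (sell CAD at bid) = USD 1,107,520.70
USD 1,107,520.70 ÷ 0.14788 (buy CNY at ask) = CNY 7,489,320.38

Net profit: CNY 61,320.38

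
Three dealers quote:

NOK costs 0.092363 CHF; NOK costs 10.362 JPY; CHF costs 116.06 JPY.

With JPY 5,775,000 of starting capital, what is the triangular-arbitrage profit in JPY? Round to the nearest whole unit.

Profit: JPY 199,327

Profitable loop is JPY → NOK → CHF → JPY:
JPY 5,775,000 ÷ 10.362 = NOK 557,324.84
NOK 557,324.84 × 0.092363 = CHF 51,476.19
CHF 51,476.19 × 116.06 = JPY 5,974,327
Profit = JPY 5,974,327 − JPY 5,775,000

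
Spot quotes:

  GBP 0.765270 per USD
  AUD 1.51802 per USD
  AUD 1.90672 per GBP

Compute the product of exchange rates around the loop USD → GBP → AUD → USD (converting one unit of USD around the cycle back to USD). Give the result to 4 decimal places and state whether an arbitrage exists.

Around USD → GBP → AUD → USD: 1 × 0.765270 × 1.90672 ÷ 1.51802 = 0.961223
Product < 1; profitable direction is USD → AUD → GBP → USD.

0.9612 (arbitrage exists)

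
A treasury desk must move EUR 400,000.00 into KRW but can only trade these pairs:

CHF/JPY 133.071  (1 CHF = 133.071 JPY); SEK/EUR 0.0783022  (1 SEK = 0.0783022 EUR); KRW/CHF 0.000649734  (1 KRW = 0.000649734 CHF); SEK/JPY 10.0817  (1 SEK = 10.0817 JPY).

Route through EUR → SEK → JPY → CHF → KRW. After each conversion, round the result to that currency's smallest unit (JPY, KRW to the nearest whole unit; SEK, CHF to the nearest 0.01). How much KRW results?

KRW 595,663,210

EUR 400,000.00 ÷ 0.0783022 = SEK 5,108,413.30
SEK 5,108,413.30 × 10.0817 = JPY 51,501,490
JPY 51,501,490 ÷ 133.071 = CHF 387,022.64
CHF 387,022.64 ÷ 0.000649734 = KRW 595,663,210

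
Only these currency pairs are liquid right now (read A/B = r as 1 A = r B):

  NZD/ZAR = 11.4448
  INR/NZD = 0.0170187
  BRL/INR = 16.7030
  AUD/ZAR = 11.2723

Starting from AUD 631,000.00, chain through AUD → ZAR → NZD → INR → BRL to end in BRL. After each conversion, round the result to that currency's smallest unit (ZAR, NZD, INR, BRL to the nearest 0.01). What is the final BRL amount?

BRL 2,186,315.47

AUD 631,000.00 × 11.2723 = ZAR 7,112,821.30
ZAR 7,112,821.30 ÷ 11.4448 = NZD 621,489.35
NZD 621,489.35 ÷ 0.0170187 = INR 36,518,027.23
INR 36,518,027.23 ÷ 16.7030 = BRL 2,186,315.47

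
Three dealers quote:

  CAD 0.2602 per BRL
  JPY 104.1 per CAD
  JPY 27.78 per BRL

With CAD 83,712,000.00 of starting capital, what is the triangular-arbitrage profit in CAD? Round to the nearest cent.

Profit: CAD 2,142,277.47

Profitable loop is CAD → BRL → JPY → CAD:
CAD 83,712,000.00 ÷ 0.2602 = BRL 321,721,752.50
BRL 321,721,752.50 × 27.78 = JPY 8,937,430,284
JPY 8,937,430,284 ÷ 104.1 = CAD 85,854,277.47
Profit = CAD 85,854,277.47 − CAD 83,712,000.00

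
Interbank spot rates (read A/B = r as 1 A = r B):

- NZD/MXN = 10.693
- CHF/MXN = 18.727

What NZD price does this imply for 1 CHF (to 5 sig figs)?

CHF/NZD = 1.7513

1 CHF × 18.727 = 18.727 MXN
18.727 MXN ÷ 10.693 = 1.75133 NZD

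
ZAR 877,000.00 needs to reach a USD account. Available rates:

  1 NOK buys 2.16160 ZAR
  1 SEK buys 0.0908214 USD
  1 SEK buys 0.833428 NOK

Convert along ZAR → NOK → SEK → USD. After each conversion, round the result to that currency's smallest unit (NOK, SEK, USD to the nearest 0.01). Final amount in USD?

USD 44,212.43

ZAR 877,000.00 ÷ 2.16160 = NOK 405,717.99
NOK 405,717.99 ÷ 0.833428 = SEK 486,806.29
SEK 486,806.29 × 0.0908214 = USD 44,212.43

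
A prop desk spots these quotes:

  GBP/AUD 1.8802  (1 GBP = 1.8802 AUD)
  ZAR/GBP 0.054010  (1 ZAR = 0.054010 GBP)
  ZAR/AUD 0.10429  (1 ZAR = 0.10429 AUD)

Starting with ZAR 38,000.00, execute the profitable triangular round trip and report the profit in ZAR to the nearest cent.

Profit: ZAR 1,025.46

Profitable loop is ZAR → AUD → GBP → ZAR:
ZAR 38,000.00 × 0.10429 = AUD 3,963.02
AUD 3,963.02 ÷ 1.8802 = GBP 2,107.77
GBP 2,107.77 ÷ 0.054010 = ZAR 39,025.46
Profit = ZAR 39,025.46 − ZAR 38,000.00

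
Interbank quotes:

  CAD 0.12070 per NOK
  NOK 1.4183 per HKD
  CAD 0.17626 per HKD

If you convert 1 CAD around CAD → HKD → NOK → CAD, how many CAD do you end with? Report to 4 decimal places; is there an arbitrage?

0.9712 (arbitrage exists)

Around CAD → HKD → NOK → CAD: 1 ÷ 0.17626 × 1.4183 × 0.12070 = 0.971229
Product < 1; profitable direction is CAD → NOK → HKD → CAD.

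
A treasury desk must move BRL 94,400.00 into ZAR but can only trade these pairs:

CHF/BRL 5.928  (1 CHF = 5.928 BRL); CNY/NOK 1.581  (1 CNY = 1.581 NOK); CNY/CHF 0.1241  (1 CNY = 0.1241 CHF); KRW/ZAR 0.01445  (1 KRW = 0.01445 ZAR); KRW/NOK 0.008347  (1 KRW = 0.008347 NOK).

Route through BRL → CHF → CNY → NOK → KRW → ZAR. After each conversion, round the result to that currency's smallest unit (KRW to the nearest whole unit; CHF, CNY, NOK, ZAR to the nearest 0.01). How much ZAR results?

ZAR 351,205.60

BRL 94,400.00 ÷ 5.928 = CHF 15,924.43
CHF 15,924.43 ÷ 0.1241 = CNY 128,319.34
CNY 128,319.34 × 1.581 = NOK 202,872.88
NOK 202,872.88 ÷ 0.008347 = KRW 24,304,886
KRW 24,304,886 × 0.01445 = ZAR 351,205.60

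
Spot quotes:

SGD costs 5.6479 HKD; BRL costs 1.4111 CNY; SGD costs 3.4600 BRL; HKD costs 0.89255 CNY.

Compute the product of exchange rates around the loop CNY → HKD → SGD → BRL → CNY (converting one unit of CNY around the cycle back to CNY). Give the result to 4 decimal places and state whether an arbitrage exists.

Around CNY → HKD → SGD → BRL → CNY: 1 ÷ 0.89255 ÷ 5.6479 × 3.4600 × 1.4111 = 0.968533
Product < 1; profitable direction is CNY → BRL → SGD → HKD → CNY.

0.9685 (arbitrage exists)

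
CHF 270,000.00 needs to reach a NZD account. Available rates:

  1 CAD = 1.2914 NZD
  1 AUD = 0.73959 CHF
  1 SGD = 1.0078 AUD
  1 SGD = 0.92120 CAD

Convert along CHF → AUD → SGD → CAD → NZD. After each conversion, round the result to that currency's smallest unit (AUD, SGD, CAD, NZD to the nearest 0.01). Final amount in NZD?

NZD 430,936.32

CHF 270,000.00 ÷ 0.73959 = AUD 365,067.13
AUD 365,067.13 ÷ 1.0078 = SGD 362,241.65
SGD 362,241.65 × 0.92120 = CAD 333,697.01
CAD 333,697.01 × 1.2914 = NZD 430,936.32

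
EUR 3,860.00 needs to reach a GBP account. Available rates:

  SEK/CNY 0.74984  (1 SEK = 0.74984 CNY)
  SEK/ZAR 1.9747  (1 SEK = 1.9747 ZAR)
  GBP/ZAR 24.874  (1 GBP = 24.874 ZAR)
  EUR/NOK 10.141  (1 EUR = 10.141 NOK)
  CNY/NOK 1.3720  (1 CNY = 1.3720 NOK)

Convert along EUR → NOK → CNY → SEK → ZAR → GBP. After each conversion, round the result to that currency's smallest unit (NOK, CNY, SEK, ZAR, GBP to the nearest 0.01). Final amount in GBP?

GBP 3,020.65

EUR 3,860.00 × 10.141 = NOK 39,144.26
NOK 39,144.26 ÷ 1.3720 = CNY 28,530.80
CNY 28,530.80 ÷ 0.74984 = SEK 38,049.18
SEK 38,049.18 × 1.9747 = ZAR 75,135.72
ZAR 75,135.72 ÷ 24.874 = GBP 3,020.65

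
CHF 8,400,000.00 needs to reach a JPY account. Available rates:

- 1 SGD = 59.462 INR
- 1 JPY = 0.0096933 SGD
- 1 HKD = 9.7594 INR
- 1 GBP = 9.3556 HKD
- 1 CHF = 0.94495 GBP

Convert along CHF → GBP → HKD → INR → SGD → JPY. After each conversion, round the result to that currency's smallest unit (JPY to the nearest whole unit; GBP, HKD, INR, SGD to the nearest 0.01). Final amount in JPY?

JPY 1,257,394,952

CHF 8,400,000.00 × 0.94495 = GBP 7,937,580.00
GBP 7,937,580.00 × 9.3556 = HKD 74,260,823.45
HKD 74,260,823.45 × 9.7594 = INR 724,741,080.38
INR 724,741,080.38 ÷ 59.462 = SGD 12,188,306.49
SGD 12,188,306.49 ÷ 0.0096933 = JPY 1,257,394,952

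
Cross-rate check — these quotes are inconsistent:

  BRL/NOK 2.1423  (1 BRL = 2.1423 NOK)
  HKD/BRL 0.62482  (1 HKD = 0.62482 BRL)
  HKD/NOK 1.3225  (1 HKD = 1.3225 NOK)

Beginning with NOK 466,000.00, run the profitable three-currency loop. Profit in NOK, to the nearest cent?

Profit: NOK 5,656.09

Profitable loop is NOK → HKD → BRL → NOK:
NOK 466,000.00 ÷ 1.3225 = HKD 352,362.95
HKD 352,362.95 × 0.62482 = BRL 220,163.42
BRL 220,163.42 × 2.1423 = NOK 471,656.09
Profit = NOK 471,656.09 − NOK 466,000.00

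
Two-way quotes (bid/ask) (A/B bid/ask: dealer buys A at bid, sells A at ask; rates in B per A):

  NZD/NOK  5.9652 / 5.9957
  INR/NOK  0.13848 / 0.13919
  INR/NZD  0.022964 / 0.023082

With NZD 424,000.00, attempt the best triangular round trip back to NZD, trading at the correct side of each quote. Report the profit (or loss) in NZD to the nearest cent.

Net profit: NZD 267.32

Best loop NZD → INR → NOK → NZD:
NZD 424,000.00 ÷ 0.023082 (buy INR at ask) = INR 18,369,292.09
INR 18,369,292.09 × 0.13848 (sell INR at bid) = NOK 2,543,779.57
NOK 2,543,779.57 ÷ 5.9957 (buy NZD at ask) = NZD 424,267.32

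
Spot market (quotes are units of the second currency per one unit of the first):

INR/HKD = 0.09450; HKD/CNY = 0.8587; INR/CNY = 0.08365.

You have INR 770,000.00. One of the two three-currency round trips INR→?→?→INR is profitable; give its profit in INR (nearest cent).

Profit: INR 23,749.38

Profitable loop is INR → CNY → HKD → INR:
INR 770,000.00 × 0.08365 = CNY 64,410.50
CNY 64,410.50 ÷ 0.8587 = HKD 75,009.32
HKD 75,009.32 ÷ 0.09450 = INR 793,749.38
Profit = INR 793,749.38 − INR 770,000.00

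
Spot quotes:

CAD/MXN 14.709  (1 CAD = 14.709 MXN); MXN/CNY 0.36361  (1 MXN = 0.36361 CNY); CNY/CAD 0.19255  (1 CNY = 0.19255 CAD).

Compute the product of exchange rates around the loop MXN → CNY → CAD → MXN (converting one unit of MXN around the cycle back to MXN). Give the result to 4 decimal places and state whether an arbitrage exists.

1.0298 (arbitrage exists)

Around MXN → CNY → CAD → MXN: 1 × 0.36361 × 0.19255 × 14.709 = 1.029823
Product > 1; profitable direction is MXN → CNY → CAD → MXN.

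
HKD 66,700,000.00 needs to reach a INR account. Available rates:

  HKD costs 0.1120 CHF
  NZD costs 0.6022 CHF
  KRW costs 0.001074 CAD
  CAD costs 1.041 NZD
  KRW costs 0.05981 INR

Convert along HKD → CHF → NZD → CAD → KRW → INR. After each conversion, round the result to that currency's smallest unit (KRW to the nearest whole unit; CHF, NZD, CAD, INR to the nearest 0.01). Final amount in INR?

INR 663,623,713.89

HKD 66,700,000.00 × 0.1120 = CHF 7,470,400.00
CHF 7,470,400.00 ÷ 0.6022 = NZD 12,405,181.00
NZD 12,405,181.00 ÷ 1.041 = CAD 11,916,600.38
CAD 11,916,600.38 ÷ 0.001074 = KRW 11,095,531,080
KRW 11,095,531,080 × 0.05981 = INR 663,623,713.89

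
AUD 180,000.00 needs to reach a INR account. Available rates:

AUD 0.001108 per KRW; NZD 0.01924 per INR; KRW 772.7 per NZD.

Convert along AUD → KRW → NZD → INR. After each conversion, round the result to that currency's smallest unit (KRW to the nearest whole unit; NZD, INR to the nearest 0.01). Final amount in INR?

INR 10,927,398.13

AUD 180,000.00 ÷ 0.001108 = KRW 162,454,874
KRW 162,454,874 ÷ 772.7 = NZD 210,243.14
NZD 210,243.14 ÷ 0.01924 = INR 10,927,398.13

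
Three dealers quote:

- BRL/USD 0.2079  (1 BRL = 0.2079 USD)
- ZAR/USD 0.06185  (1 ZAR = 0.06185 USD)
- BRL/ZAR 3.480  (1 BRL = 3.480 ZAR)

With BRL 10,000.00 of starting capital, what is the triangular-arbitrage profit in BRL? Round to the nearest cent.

Profit: BRL 352.96

Profitable loop is BRL → ZAR → USD → BRL:
BRL 10,000.00 × 3.480 = ZAR 34,800.00
ZAR 34,800.00 × 0.06185 = USD 2,152.38
USD 2,152.38 ÷ 0.2079 = BRL 10,352.96
Profit = BRL 10,352.96 − BRL 10,000.00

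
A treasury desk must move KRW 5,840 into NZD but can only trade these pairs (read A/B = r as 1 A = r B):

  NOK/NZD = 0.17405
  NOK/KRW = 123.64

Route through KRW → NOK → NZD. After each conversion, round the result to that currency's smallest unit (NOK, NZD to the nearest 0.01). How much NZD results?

KRW 5,840 ÷ 123.64 = NOK 47.23
NOK 47.23 × 0.17405 = NZD 8.22

NZD 8.22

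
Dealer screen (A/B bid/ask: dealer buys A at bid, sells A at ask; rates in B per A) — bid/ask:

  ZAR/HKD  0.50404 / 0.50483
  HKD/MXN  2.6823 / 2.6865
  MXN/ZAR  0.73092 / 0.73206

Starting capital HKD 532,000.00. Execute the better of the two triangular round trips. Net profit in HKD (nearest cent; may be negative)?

Best loop HKD → ZAR → MXN → HKD:
HKD 532,000.00 ÷ 0.50483 (buy ZAR at ask) = ZAR 1,053,820.10
ZAR 1,053,820.10 ÷ 0.73206 (buy MXN at ask) = MXN 1,439,526.95
MXN 1,439,526.95 ÷ 2.6865 (buy HKD at ask) = HKD 535,837.32

Net profit: HKD 3,837.32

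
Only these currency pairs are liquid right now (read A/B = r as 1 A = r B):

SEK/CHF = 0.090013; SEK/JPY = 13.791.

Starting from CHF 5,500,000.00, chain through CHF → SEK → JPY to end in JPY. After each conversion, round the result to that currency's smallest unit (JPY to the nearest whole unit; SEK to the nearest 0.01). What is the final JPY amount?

CHF 5,500,000.00 ÷ 0.090013 = SEK 61,102,285.23
SEK 61,102,285.23 × 13.791 = JPY 842,661,616

JPY 842,661,616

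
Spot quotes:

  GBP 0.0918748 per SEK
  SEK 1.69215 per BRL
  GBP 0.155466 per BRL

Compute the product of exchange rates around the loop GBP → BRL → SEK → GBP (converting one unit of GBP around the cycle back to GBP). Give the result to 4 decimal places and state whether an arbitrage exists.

Around GBP → BRL → SEK → GBP: 1 ÷ 0.155466 × 1.69215 × 0.0918748 = 1.000000
Product ≈ 1 (deviation 0.000%, within rounding noise).

1.0000 (no arbitrage)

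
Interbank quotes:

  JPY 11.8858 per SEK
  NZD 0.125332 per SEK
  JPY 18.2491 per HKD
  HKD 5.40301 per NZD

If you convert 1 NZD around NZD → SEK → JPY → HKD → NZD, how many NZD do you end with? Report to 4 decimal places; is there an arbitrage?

0.9618 (arbitrage exists)

Around NZD → SEK → JPY → HKD → NZD: 1 ÷ 0.125332 × 11.8858 ÷ 18.2491 ÷ 5.40301 = 0.961810
Product < 1; profitable direction is NZD → HKD → JPY → SEK → NZD.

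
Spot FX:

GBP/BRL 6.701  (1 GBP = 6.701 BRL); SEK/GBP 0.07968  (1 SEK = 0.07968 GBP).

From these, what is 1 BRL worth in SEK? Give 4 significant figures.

BRL/SEK = 1.873

1 BRL ÷ 6.701 = 0.149231 GBP
0.149231 GBP ÷ 0.07968 = 1.87288 SEK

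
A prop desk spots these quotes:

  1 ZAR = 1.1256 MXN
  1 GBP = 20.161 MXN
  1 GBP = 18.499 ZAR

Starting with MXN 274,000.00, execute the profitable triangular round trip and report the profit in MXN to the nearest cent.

Profit: MXN 8,989.83

Profitable loop is MXN → GBP → ZAR → MXN:
MXN 274,000.00 ÷ 20.161 = GBP 13,590.60
GBP 13,590.60 × 18.499 = ZAR 251,412.43
ZAR 251,412.43 × 1.1256 = MXN 282,989.83
Profit = MXN 282,989.83 − MXN 274,000.00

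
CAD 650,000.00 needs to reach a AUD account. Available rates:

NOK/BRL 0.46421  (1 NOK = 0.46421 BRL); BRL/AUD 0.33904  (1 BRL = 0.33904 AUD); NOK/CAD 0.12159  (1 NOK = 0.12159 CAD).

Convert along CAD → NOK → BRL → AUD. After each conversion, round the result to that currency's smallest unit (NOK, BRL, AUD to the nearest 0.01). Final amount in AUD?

CAD 650,000.00 ÷ 0.12159 = NOK 5,345,834.36
NOK 5,345,834.36 × 0.46421 = BRL 2,481,589.77
BRL 2,481,589.77 × 0.33904 = AUD 841,358.20

AUD 841,358.20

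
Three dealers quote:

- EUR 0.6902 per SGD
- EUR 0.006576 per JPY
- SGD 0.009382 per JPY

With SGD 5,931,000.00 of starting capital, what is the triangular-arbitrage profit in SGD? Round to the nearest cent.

Profit: SGD 92,089.89

Profitable loop is SGD → JPY → EUR → SGD:
SGD 5,931,000.00 ÷ 0.009382 = JPY 632,167,981
JPY 632,167,981 × 0.006576 = EUR 4,157,136.64
EUR 4,157,136.64 ÷ 0.6902 = SGD 6,023,089.89
Profit = SGD 6,023,089.89 − SGD 5,931,000.00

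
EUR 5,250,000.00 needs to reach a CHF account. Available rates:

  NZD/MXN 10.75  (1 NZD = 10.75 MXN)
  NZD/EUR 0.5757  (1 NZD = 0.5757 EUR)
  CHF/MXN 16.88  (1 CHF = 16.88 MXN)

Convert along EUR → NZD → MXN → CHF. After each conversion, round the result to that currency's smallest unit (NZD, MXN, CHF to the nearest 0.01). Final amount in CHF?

EUR 5,250,000.00 ÷ 0.5757 = NZD 9,119,332.99
NZD 9,119,332.99 × 10.75 = MXN 98,032,829.64
MXN 98,032,829.64 ÷ 16.88 = CHF 5,807,632.09

CHF 5,807,632.09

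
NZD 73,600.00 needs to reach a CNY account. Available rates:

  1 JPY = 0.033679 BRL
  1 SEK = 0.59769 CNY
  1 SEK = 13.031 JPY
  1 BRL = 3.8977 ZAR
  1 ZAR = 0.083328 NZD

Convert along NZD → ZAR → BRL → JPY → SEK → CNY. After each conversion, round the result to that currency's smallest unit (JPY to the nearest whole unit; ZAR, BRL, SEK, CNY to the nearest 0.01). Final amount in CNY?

CNY 308,615.31

NZD 73,600.00 ÷ 0.083328 = ZAR 883,256.53
ZAR 883,256.53 ÷ 3.8977 = BRL 226,609.67
BRL 226,609.67 ÷ 0.033679 = JPY 6,728,515
JPY 6,728,515 ÷ 13.031 = SEK 516,346.79
SEK 516,346.79 × 0.59769 = CNY 308,615.31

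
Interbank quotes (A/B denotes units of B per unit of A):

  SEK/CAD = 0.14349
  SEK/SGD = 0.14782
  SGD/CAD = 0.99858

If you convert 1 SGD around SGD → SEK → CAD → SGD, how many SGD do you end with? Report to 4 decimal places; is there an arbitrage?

0.9721 (arbitrage exists)

Around SGD → SEK → CAD → SGD: 1 ÷ 0.14782 × 0.14349 ÷ 0.99858 = 0.972088
Product < 1; profitable direction is SGD → CAD → SEK → SGD.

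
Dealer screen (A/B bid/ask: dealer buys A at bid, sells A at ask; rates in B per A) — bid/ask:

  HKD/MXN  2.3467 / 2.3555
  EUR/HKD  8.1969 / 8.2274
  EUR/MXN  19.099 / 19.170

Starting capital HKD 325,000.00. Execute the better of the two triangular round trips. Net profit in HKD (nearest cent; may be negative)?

Best loop HKD → MXN → EUR → HKD:
HKD 325,000.00 × 2.3467 (sell HKD at bid) = MXN 762,677.50
MXN 762,677.50 ÷ 19.170 (buy EUR at ask) = EUR 39,784.95
EUR 39,784.95 × 8.1969 (sell EUR at bid) = HKD 326,113.26

Net profit: HKD 1,113.26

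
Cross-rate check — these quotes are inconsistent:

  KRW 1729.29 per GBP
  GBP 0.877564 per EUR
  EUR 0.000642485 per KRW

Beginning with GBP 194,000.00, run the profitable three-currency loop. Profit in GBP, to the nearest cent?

Profit: GBP 4,972.07

Profitable loop is GBP → EUR → KRW → GBP:
GBP 194,000.00 ÷ 0.877564 = EUR 221,066.50
EUR 221,066.50 ÷ 0.000642485 = KRW 344,080,403
KRW 344,080,403 ÷ 1729.29 = GBP 198,972.07
Profit = GBP 198,972.07 − GBP 194,000.00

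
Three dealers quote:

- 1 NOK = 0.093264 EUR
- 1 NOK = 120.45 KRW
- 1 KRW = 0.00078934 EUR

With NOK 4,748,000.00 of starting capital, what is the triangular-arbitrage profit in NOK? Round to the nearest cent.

Profit: NOK 92,247.71

Profitable loop is NOK → KRW → EUR → NOK:
NOK 4,748,000.00 × 120.45 = KRW 571,896,600
KRW 571,896,600 × 0.00078934 = EUR 451,420.86
EUR 451,420.86 ÷ 0.093264 = NOK 4,840,247.71
Profit = NOK 4,840,247.71 − NOK 4,748,000.00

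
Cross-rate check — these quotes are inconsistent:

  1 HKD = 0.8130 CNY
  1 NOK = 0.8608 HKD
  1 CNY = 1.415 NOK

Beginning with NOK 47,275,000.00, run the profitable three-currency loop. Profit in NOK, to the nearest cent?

Profitable loop is NOK → CNY → HKD → NOK:
NOK 47,275,000.00 ÷ 1.415 = CNY 33,409,893.99
CNY 33,409,893.99 ÷ 0.8130 = HKD 41,094,580.56
HKD 41,094,580.56 ÷ 0.8608 = NOK 47,739,986.71
Profit = NOK 47,739,986.71 − NOK 47,275,000.00

Profit: NOK 464,986.71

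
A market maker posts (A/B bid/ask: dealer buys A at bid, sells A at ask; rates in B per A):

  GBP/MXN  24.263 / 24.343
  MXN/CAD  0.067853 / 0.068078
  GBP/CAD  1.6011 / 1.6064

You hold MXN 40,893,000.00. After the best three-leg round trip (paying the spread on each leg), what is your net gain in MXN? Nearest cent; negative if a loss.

Net profit: MXN 1,016,147.75

Best loop MXN → CAD → GBP → MXN:
MXN 40,893,000.00 × 0.067853 (sell MXN at bid) = CAD 2,774,712.73
CAD 2,774,712.73 ÷ 1.6064 (buy GBP at ask) = GBP 1,727,286.31
GBP 1,727,286.31 × 24.263 (sell GBP at bid) = MXN 41,909,147.75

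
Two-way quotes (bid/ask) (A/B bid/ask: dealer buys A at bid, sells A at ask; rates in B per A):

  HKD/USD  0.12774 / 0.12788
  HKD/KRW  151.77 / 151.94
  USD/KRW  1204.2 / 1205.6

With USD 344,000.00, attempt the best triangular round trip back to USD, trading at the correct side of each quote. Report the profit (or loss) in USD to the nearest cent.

Best loop USD → KRW → HKD → USD:
USD 344,000.00 × 1204.2 (sell USD at bid) = KRW 414,244,800
KRW 414,244,800 ÷ 151.94 (buy HKD at ask) = HKD 2,726,370.94
HKD 2,726,370.94 × 0.12774 (sell HKD at bid) = USD 348,266.62

Net profit: USD 4,266.62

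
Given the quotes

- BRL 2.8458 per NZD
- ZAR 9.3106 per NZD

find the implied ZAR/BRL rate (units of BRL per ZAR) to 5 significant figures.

1 ZAR ÷ 9.3106 = 0.107404 NZD
0.107404 NZD × 2.8458 = 0.305652 BRL

ZAR/BRL = 0.30565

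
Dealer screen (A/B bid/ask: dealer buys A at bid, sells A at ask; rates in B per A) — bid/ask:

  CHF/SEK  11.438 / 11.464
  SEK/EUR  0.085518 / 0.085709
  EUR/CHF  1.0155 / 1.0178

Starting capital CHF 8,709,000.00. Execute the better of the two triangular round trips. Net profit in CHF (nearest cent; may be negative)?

Net result: CHF -502.36 (no profitable arbitrage after spreads)

Best loop CHF → EUR → SEK → CHF:
CHF 8,709,000.00 ÷ 1.0178 (buy EUR at ask) = EUR 8,556,690.90
EUR 8,556,690.90 ÷ 0.085709 (buy SEK at ask) = SEK 99,834,216.97
SEK 99,834,216.97 ÷ 11.464 (buy CHF at ask) = CHF 8,708,497.64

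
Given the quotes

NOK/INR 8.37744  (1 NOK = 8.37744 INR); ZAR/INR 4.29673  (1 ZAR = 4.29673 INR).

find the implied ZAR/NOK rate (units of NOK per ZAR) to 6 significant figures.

ZAR/NOK = 0.512893

1 ZAR × 4.29673 = 4.29673 INR
4.29673 INR ÷ 8.37744 = 0.512893 NOK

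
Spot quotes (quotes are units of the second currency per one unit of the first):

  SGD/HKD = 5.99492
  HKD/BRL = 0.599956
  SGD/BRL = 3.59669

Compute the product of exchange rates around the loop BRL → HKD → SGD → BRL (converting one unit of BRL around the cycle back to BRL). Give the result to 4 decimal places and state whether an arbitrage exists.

1.0000 (no arbitrage)

Around BRL → HKD → SGD → BRL: 1 ÷ 0.599956 ÷ 5.99492 × 3.59669 = 1.000000
Product ≈ 1 (deviation 0.000%, within rounding noise).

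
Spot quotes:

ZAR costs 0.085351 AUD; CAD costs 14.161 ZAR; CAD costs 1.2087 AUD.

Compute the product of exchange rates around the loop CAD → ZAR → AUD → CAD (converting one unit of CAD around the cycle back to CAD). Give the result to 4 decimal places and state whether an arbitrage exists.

Around CAD → ZAR → AUD → CAD: 1 × 14.161 × 0.085351 ÷ 1.2087 = 0.999963
Product ≈ 1 (deviation 0.004%, within rounding noise).

1.0000 (no arbitrage)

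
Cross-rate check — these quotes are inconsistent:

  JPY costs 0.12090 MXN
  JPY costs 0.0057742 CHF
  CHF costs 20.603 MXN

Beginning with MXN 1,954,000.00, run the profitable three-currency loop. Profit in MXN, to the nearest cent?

Profit: MXN 31,768.31

Profitable loop is MXN → CHF → JPY → MXN:
MXN 1,954,000.00 ÷ 20.603 = CHF 94,840.56
CHF 94,840.56 ÷ 0.0057742 = JPY 16,424,883
JPY 16,424,883 × 0.12090 = MXN 1,985,768.31
Profit = MXN 1,985,768.31 − MXN 1,954,000.00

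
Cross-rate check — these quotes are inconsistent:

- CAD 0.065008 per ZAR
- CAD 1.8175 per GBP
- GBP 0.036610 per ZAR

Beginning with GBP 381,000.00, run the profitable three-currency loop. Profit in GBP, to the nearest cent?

Profitable loop is GBP → CAD → ZAR → GBP:
GBP 381,000.00 × 1.8175 = CAD 692,467.50
CAD 692,467.50 ÷ 0.065008 = ZAR 10,652,035.13
ZAR 10,652,035.13 × 0.036610 = GBP 389,971.01
Profit = GBP 389,971.01 − GBP 381,000.00

Profit: GBP 8,971.01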